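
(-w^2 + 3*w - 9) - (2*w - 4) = -w^2 + w - 5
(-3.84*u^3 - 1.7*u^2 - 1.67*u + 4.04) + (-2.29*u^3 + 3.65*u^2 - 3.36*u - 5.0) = -6.13*u^3 + 1.95*u^2 - 5.03*u - 0.96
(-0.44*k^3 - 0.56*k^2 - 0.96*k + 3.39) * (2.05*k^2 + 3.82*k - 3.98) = -0.902*k^5 - 2.8288*k^4 - 2.356*k^3 + 5.5111*k^2 + 16.7706*k - 13.4922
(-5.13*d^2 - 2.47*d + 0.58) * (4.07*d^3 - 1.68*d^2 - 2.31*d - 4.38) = -20.8791*d^5 - 1.4345*d^4 + 18.3605*d^3 + 27.2007*d^2 + 9.4788*d - 2.5404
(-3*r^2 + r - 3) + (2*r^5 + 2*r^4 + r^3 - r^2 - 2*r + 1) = 2*r^5 + 2*r^4 + r^3 - 4*r^2 - r - 2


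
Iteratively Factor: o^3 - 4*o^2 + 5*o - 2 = (o - 1)*(o^2 - 3*o + 2) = (o - 1)^2*(o - 2)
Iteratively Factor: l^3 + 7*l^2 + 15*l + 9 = (l + 3)*(l^2 + 4*l + 3) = (l + 1)*(l + 3)*(l + 3)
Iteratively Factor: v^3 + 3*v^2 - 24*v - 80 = (v + 4)*(v^2 - v - 20) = (v + 4)^2*(v - 5)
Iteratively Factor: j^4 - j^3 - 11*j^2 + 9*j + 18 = (j + 1)*(j^3 - 2*j^2 - 9*j + 18) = (j - 3)*(j + 1)*(j^2 + j - 6) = (j - 3)*(j - 2)*(j + 1)*(j + 3)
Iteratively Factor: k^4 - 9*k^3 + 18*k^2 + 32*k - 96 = (k + 2)*(k^3 - 11*k^2 + 40*k - 48) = (k - 3)*(k + 2)*(k^2 - 8*k + 16) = (k - 4)*(k - 3)*(k + 2)*(k - 4)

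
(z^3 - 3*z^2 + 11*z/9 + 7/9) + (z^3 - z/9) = 2*z^3 - 3*z^2 + 10*z/9 + 7/9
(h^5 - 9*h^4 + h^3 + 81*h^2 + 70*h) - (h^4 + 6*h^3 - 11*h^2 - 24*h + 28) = h^5 - 10*h^4 - 5*h^3 + 92*h^2 + 94*h - 28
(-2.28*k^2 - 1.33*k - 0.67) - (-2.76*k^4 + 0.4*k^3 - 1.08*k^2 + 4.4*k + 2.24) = 2.76*k^4 - 0.4*k^3 - 1.2*k^2 - 5.73*k - 2.91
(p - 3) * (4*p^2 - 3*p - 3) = 4*p^3 - 15*p^2 + 6*p + 9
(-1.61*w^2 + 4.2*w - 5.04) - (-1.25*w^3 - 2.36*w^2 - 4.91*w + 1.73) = 1.25*w^3 + 0.75*w^2 + 9.11*w - 6.77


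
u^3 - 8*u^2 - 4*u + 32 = (u - 8)*(u - 2)*(u + 2)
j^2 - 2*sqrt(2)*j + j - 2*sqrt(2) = (j + 1)*(j - 2*sqrt(2))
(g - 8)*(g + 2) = g^2 - 6*g - 16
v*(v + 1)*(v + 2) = v^3 + 3*v^2 + 2*v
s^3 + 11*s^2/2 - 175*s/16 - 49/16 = (s - 7/4)*(s + 1/4)*(s + 7)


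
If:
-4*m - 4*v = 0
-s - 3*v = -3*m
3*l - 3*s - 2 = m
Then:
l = 2/3 - 19*v/3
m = -v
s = -6*v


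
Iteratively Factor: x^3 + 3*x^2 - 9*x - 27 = (x + 3)*(x^2 - 9) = (x - 3)*(x + 3)*(x + 3)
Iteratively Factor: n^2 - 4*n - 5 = (n - 5)*(n + 1)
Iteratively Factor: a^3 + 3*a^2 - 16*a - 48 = (a + 3)*(a^2 - 16) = (a + 3)*(a + 4)*(a - 4)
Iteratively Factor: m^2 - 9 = (m - 3)*(m + 3)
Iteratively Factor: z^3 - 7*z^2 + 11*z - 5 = (z - 5)*(z^2 - 2*z + 1) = (z - 5)*(z - 1)*(z - 1)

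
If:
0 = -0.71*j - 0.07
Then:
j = -0.10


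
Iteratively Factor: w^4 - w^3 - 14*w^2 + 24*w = (w)*(w^3 - w^2 - 14*w + 24) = w*(w + 4)*(w^2 - 5*w + 6) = w*(w - 3)*(w + 4)*(w - 2)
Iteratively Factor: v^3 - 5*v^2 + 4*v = (v)*(v^2 - 5*v + 4) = v*(v - 1)*(v - 4)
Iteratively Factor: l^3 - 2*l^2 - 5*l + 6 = (l + 2)*(l^2 - 4*l + 3) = (l - 1)*(l + 2)*(l - 3)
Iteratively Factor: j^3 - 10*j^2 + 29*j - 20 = (j - 1)*(j^2 - 9*j + 20) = (j - 4)*(j - 1)*(j - 5)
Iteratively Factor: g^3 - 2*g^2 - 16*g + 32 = (g - 2)*(g^2 - 16) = (g - 4)*(g - 2)*(g + 4)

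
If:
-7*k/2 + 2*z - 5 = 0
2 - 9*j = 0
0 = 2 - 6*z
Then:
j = 2/9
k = -26/21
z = 1/3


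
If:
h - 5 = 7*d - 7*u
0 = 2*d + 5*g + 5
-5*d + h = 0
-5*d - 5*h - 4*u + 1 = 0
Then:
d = -13/218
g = -532/545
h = -65/218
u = 76/109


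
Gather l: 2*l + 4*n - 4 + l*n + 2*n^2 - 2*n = l*(n + 2) + 2*n^2 + 2*n - 4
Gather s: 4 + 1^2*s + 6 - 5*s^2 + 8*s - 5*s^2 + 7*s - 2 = -10*s^2 + 16*s + 8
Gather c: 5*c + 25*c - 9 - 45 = 30*c - 54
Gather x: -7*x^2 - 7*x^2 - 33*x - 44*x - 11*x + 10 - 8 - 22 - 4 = -14*x^2 - 88*x - 24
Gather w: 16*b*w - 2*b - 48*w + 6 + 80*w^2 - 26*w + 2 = -2*b + 80*w^2 + w*(16*b - 74) + 8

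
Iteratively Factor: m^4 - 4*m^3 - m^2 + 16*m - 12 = (m + 2)*(m^3 - 6*m^2 + 11*m - 6) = (m - 2)*(m + 2)*(m^2 - 4*m + 3) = (m - 2)*(m - 1)*(m + 2)*(m - 3)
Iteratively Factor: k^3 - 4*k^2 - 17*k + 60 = (k - 3)*(k^2 - k - 20) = (k - 5)*(k - 3)*(k + 4)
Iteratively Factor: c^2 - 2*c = (c - 2)*(c)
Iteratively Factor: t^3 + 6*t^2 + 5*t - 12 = (t - 1)*(t^2 + 7*t + 12) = (t - 1)*(t + 3)*(t + 4)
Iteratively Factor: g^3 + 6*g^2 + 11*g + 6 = (g + 1)*(g^2 + 5*g + 6) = (g + 1)*(g + 2)*(g + 3)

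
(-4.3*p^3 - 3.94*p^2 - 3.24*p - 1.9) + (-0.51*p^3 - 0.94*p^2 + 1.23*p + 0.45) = -4.81*p^3 - 4.88*p^2 - 2.01*p - 1.45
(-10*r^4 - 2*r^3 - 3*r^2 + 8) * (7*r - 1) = -70*r^5 - 4*r^4 - 19*r^3 + 3*r^2 + 56*r - 8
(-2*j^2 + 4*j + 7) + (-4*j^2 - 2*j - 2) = -6*j^2 + 2*j + 5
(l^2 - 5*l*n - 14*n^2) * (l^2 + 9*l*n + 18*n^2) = l^4 + 4*l^3*n - 41*l^2*n^2 - 216*l*n^3 - 252*n^4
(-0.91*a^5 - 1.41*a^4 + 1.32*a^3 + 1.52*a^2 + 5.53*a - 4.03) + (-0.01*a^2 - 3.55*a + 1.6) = -0.91*a^5 - 1.41*a^4 + 1.32*a^3 + 1.51*a^2 + 1.98*a - 2.43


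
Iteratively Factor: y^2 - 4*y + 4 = (y - 2)*(y - 2)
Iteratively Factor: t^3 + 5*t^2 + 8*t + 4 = (t + 2)*(t^2 + 3*t + 2) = (t + 1)*(t + 2)*(t + 2)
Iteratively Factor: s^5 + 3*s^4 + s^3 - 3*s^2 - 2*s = (s - 1)*(s^4 + 4*s^3 + 5*s^2 + 2*s) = (s - 1)*(s + 2)*(s^3 + 2*s^2 + s) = (s - 1)*(s + 1)*(s + 2)*(s^2 + s) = (s - 1)*(s + 1)^2*(s + 2)*(s)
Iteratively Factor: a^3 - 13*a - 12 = (a - 4)*(a^2 + 4*a + 3) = (a - 4)*(a + 1)*(a + 3)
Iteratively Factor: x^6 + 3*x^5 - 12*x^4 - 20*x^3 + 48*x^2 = (x - 2)*(x^5 + 5*x^4 - 2*x^3 - 24*x^2) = x*(x - 2)*(x^4 + 5*x^3 - 2*x^2 - 24*x) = x^2*(x - 2)*(x^3 + 5*x^2 - 2*x - 24) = x^2*(x - 2)^2*(x^2 + 7*x + 12) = x^2*(x - 2)^2*(x + 4)*(x + 3)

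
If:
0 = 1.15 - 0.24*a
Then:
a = 4.79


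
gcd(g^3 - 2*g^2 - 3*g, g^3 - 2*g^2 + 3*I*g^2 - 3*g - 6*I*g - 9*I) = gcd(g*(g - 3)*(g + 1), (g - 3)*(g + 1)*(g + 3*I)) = g^2 - 2*g - 3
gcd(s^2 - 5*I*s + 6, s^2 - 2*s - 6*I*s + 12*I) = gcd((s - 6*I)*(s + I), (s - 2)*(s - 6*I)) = s - 6*I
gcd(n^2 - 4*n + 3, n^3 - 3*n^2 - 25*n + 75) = n - 3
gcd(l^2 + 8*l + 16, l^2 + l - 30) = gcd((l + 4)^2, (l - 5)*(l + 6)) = 1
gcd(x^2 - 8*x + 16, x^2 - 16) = x - 4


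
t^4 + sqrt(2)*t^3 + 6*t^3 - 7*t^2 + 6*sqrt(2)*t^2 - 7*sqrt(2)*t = t*(t - 1)*(t + 7)*(t + sqrt(2))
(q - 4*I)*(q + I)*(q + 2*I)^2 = q^4 + I*q^3 + 12*q^2 + 28*I*q - 16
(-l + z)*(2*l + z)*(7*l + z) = -14*l^3 + 5*l^2*z + 8*l*z^2 + z^3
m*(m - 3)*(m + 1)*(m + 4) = m^4 + 2*m^3 - 11*m^2 - 12*m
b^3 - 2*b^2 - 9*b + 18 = (b - 3)*(b - 2)*(b + 3)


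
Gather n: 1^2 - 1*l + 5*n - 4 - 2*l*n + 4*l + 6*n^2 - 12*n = 3*l + 6*n^2 + n*(-2*l - 7) - 3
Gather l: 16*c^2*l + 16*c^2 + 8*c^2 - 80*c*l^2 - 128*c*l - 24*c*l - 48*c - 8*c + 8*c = 24*c^2 - 80*c*l^2 - 48*c + l*(16*c^2 - 152*c)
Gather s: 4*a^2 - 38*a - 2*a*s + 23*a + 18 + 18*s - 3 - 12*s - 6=4*a^2 - 15*a + s*(6 - 2*a) + 9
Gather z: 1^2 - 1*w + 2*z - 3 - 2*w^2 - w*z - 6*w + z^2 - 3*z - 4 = -2*w^2 - 7*w + z^2 + z*(-w - 1) - 6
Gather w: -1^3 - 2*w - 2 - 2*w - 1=-4*w - 4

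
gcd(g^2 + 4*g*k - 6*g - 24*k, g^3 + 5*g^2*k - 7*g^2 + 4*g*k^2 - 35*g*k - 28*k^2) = g + 4*k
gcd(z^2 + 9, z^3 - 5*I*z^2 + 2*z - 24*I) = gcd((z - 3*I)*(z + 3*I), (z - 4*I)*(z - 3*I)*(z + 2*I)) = z - 3*I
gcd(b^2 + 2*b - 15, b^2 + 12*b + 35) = b + 5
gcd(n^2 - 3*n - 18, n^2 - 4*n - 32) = 1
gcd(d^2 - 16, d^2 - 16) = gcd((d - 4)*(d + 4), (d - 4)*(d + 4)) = d^2 - 16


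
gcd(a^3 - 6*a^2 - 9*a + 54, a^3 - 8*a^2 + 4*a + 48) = a - 6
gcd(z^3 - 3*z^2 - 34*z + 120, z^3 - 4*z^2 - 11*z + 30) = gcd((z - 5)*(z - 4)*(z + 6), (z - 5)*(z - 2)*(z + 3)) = z - 5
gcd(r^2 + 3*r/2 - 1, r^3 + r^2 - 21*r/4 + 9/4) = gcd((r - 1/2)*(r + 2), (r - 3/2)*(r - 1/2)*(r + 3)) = r - 1/2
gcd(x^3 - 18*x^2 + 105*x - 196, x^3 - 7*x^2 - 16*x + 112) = x^2 - 11*x + 28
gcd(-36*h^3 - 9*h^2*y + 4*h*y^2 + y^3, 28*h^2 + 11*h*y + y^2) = 4*h + y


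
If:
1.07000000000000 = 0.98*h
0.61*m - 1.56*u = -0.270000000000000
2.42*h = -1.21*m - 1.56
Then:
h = 1.09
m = -3.47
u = -1.18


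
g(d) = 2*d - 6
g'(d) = 2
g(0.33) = -5.34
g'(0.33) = 2.00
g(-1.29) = -8.58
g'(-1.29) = 2.00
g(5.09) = 4.18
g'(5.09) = 2.00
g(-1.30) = -8.60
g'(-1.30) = 2.00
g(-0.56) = -7.12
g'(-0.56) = 2.00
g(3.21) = 0.42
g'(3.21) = 2.00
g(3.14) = 0.28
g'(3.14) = 2.00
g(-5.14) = -16.28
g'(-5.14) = 2.00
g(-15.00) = -36.00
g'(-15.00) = 2.00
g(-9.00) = -24.00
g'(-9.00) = 2.00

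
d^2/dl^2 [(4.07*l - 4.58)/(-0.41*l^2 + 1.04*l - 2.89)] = (-(0.82*l - 1.04)*(1.64*l - 2.08)*(4.07*l - 4.58) + (10.0122*l - 12.2212)*(0.41*l^2 - 1.04*l + 2.89))/(0.41*l^2 - 1.04*l + 2.89)^3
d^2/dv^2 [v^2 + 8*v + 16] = 2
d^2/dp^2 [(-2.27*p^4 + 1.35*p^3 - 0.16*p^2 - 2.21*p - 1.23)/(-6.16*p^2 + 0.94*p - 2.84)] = (172.273024*p^6 - 78.8652480000001*p^5 + 250.30836*p^4 + 117.461768*p^3 + 504.574608*p^2 - 340.040256*p - 26.481944)/(233.744896*p^6 - 107.006592*p^5 + 339.62544*p^4 - 99.499*p^3 + 156.58056*p^2 - 22.744992*p + 22.906304)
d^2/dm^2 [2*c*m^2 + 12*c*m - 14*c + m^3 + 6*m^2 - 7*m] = 4*c + 6*m + 12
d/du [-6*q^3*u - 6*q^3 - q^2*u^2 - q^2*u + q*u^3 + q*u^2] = q*(-6*q^2 - 2*q*u - q + 3*u^2 + 2*u)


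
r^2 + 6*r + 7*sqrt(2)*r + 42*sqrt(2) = (r + 6)*(r + 7*sqrt(2))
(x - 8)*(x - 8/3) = x^2 - 32*x/3 + 64/3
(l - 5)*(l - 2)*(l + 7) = l^3 - 39*l + 70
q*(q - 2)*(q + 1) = q^3 - q^2 - 2*q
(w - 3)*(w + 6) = w^2 + 3*w - 18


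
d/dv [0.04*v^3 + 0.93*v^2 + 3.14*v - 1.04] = 0.12*v^2 + 1.86*v + 3.14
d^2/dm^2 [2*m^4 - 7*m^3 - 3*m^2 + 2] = 24*m^2 - 42*m - 6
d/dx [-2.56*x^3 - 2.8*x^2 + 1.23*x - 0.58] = -7.68*x^2 - 5.6*x + 1.23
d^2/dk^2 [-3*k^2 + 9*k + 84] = -6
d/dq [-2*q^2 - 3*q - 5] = -4*q - 3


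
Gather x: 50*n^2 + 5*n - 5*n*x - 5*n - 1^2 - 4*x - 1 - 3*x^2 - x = 50*n^2 - 3*x^2 + x*(-5*n - 5) - 2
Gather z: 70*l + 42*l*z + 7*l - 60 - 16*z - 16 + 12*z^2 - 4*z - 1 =77*l + 12*z^2 + z*(42*l - 20) - 77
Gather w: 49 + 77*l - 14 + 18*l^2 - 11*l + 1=18*l^2 + 66*l + 36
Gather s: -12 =-12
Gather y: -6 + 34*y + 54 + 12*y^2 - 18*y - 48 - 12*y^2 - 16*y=0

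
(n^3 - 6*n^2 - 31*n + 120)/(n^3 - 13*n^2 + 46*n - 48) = (n + 5)/(n - 2)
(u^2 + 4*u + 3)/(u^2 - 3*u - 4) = (u + 3)/(u - 4)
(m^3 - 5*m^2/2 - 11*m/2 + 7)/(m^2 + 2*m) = m - 9/2 + 7/(2*m)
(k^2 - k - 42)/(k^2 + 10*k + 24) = (k - 7)/(k + 4)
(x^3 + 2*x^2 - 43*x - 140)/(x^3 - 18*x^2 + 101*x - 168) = (x^2 + 9*x + 20)/(x^2 - 11*x + 24)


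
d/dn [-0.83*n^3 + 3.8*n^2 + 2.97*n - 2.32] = -2.49*n^2 + 7.6*n + 2.97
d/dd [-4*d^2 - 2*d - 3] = -8*d - 2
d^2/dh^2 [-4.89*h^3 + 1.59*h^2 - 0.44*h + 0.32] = 3.18 - 29.34*h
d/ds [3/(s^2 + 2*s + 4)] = 6*(-s - 1)/(s^2 + 2*s + 4)^2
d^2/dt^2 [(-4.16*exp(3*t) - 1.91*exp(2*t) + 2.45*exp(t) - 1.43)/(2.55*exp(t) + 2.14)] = (-108.2016*exp(4*t) - 262.132095*exp(3*t) - 202.728834*exp(2*t) - 57.656369*exp(t) + 19.02353)*exp(t)/(16.581375*exp(3*t) + 41.74605*exp(2*t) + 35.03394*exp(t) + 9.800344)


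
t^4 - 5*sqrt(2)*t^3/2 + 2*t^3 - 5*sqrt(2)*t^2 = t^2*(t + 2)*(t - 5*sqrt(2)/2)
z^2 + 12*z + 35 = (z + 5)*(z + 7)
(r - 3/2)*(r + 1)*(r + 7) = r^3 + 13*r^2/2 - 5*r - 21/2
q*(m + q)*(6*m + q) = 6*m^2*q + 7*m*q^2 + q^3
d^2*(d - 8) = d^3 - 8*d^2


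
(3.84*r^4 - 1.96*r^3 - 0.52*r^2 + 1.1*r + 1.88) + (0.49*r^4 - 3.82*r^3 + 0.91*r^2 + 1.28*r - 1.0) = 4.33*r^4 - 5.78*r^3 + 0.39*r^2 + 2.38*r + 0.88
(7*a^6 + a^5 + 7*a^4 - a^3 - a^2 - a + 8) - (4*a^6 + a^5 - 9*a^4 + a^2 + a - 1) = 3*a^6 + 16*a^4 - a^3 - 2*a^2 - 2*a + 9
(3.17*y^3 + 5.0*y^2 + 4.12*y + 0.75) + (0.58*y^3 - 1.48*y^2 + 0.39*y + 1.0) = 3.75*y^3 + 3.52*y^2 + 4.51*y + 1.75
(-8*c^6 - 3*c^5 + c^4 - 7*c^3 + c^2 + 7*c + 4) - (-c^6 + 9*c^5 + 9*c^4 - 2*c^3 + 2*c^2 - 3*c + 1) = -7*c^6 - 12*c^5 - 8*c^4 - 5*c^3 - c^2 + 10*c + 3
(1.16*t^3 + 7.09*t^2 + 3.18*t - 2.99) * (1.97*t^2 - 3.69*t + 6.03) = 2.2852*t^5 + 9.6869*t^4 - 12.9027*t^3 + 25.1282*t^2 + 30.2085*t - 18.0297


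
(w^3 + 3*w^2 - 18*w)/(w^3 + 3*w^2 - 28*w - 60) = w*(w - 3)/(w^2 - 3*w - 10)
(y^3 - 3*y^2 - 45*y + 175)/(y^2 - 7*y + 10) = (y^2 + 2*y - 35)/(y - 2)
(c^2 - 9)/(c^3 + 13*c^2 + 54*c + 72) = (c - 3)/(c^2 + 10*c + 24)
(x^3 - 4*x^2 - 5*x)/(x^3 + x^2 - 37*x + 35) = x*(x + 1)/(x^2 + 6*x - 7)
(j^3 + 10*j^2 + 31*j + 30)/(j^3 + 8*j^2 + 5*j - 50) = (j^2 + 5*j + 6)/(j^2 + 3*j - 10)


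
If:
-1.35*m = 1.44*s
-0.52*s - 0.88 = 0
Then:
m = 1.81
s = -1.69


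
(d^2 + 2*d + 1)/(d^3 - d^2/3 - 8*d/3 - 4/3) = 3*(d + 1)/(3*d^2 - 4*d - 4)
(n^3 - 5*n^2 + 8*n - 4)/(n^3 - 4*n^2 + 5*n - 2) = (n - 2)/(n - 1)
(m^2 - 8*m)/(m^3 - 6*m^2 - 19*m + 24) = m/(m^2 + 2*m - 3)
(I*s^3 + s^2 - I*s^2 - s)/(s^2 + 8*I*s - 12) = s*(I*s^2 + s - I*s - 1)/(s^2 + 8*I*s - 12)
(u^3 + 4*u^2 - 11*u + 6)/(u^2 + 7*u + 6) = (u^2 - 2*u + 1)/(u + 1)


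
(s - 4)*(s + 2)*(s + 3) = s^3 + s^2 - 14*s - 24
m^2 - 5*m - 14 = (m - 7)*(m + 2)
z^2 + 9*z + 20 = (z + 4)*(z + 5)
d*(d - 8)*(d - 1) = d^3 - 9*d^2 + 8*d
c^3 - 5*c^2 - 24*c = c*(c - 8)*(c + 3)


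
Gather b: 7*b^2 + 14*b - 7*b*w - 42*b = 7*b^2 + b*(-7*w - 28)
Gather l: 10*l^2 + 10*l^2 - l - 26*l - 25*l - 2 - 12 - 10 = 20*l^2 - 52*l - 24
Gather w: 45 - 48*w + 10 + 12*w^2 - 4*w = 12*w^2 - 52*w + 55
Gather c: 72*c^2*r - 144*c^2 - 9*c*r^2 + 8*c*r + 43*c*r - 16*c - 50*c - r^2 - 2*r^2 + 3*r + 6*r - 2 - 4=c^2*(72*r - 144) + c*(-9*r^2 + 51*r - 66) - 3*r^2 + 9*r - 6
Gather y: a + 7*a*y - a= 7*a*y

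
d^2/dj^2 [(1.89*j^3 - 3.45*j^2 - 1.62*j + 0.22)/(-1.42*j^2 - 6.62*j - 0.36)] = (3.5527136788005e-15*j^5 + 2.8421709430404e-14*j^4 - 222.05352*j^3 - 40.268976*j^2 - 18.847056*j - 25.885136)/(2.863288*j^6 + 40.045704*j^5 + 188.869656*j^4 + 310.422392*j^3 + 47.882448*j^2 + 2.573856*j + 0.046656)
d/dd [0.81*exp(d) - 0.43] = 0.81*exp(d)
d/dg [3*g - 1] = 3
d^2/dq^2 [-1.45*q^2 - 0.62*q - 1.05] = -2.90000000000000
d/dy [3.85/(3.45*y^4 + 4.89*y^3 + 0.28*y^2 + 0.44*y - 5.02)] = (-53.13*y^3 - 56.4795*y^2 - 2.156*y - 1.694)/(3.45*y^4 + 4.89*y^3 + 0.28*y^2 + 0.44*y - 5.02)^2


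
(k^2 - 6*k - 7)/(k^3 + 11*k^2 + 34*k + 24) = (k - 7)/(k^2 + 10*k + 24)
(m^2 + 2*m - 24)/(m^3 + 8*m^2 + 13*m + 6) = (m - 4)/(m^2 + 2*m + 1)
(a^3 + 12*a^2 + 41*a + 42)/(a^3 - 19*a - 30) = (a + 7)/(a - 5)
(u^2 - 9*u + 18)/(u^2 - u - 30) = (u - 3)/(u + 5)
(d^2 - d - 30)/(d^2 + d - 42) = (d + 5)/(d + 7)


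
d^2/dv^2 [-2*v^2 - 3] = -4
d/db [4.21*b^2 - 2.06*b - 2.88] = 8.42*b - 2.06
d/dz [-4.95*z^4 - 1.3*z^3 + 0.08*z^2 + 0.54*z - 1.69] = -19.8*z^3 - 3.9*z^2 + 0.16*z + 0.54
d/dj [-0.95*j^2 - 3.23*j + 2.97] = -1.9*j - 3.23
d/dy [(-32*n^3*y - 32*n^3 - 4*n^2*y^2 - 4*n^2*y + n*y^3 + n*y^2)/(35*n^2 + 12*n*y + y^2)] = n*(-1120*n^4 - 280*n^3*y + 244*n^3 + 89*n^2*y^2 + 134*n^2*y + 24*n*y^3 + 16*n*y^2 + y^4)/(1225*n^4 + 840*n^3*y + 214*n^2*y^2 + 24*n*y^3 + y^4)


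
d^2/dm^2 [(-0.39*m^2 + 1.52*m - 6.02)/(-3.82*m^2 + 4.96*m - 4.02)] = (-29.58208*m^3 + 491.143512*m^2 - 544.322496*m + 63.302152)/(55.742968*m^6 - 217.134912*m^5 + 457.91868*m^4 - 579.0304*m^3 + 481.89348*m^2 - 240.466752*m + 64.964808)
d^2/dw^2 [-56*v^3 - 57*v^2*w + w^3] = 6*w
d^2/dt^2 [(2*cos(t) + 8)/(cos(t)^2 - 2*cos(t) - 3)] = 2*(9*sin(t)^4*cos(t) + 18*sin(t)^4 - 70*sin(t)^2 + 17*cos(t)/2 - cos(5*t)/2 + 8)/(sin(t)^2 + 2*cos(t) + 2)^3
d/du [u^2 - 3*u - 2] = 2*u - 3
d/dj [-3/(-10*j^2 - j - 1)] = 3*(-20*j - 1)/(10*j^2 + j + 1)^2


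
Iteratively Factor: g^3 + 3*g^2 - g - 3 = (g + 1)*(g^2 + 2*g - 3) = (g + 1)*(g + 3)*(g - 1)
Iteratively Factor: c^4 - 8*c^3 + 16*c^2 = (c - 4)*(c^3 - 4*c^2) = c*(c - 4)*(c^2 - 4*c) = c*(c - 4)^2*(c)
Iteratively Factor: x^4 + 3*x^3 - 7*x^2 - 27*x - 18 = (x + 3)*(x^3 - 7*x - 6) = (x + 1)*(x + 3)*(x^2 - x - 6) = (x - 3)*(x + 1)*(x + 3)*(x + 2)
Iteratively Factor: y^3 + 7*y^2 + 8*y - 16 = (y + 4)*(y^2 + 3*y - 4) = (y - 1)*(y + 4)*(y + 4)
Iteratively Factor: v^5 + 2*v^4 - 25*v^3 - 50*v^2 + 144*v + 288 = (v - 3)*(v^4 + 5*v^3 - 10*v^2 - 80*v - 96) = (v - 3)*(v + 4)*(v^3 + v^2 - 14*v - 24) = (v - 3)*(v + 3)*(v + 4)*(v^2 - 2*v - 8) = (v - 4)*(v - 3)*(v + 3)*(v + 4)*(v + 2)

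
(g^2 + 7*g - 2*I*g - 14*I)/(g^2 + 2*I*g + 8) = (g + 7)/(g + 4*I)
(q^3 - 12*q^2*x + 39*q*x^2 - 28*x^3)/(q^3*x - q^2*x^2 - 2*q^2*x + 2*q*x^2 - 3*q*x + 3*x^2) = (q^2 - 11*q*x + 28*x^2)/(x*(q^2 - 2*q - 3))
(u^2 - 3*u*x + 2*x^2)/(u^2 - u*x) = (u - 2*x)/u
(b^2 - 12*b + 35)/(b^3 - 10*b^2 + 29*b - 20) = (b - 7)/(b^2 - 5*b + 4)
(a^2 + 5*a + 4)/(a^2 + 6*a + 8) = (a + 1)/(a + 2)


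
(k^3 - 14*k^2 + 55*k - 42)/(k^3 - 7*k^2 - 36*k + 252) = (k - 1)/(k + 6)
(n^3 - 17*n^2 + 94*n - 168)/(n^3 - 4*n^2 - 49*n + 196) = (n - 6)/(n + 7)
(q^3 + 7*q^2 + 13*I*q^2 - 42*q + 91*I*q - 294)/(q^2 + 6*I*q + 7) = (q^2 + q*(7 + 6*I) + 42*I)/(q - I)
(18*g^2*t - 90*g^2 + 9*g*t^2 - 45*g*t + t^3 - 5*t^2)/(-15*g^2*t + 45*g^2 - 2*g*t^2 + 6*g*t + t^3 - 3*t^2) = (6*g*t - 30*g + t^2 - 5*t)/(-5*g*t + 15*g + t^2 - 3*t)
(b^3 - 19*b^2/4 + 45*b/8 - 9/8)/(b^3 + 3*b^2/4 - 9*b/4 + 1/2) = (b^2 - 9*b/2 + 9/2)/(b^2 + b - 2)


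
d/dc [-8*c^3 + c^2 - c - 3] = -24*c^2 + 2*c - 1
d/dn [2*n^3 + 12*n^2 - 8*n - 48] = 6*n^2 + 24*n - 8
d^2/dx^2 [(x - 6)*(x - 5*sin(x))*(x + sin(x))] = 4*x^2*sin(x) - 24*x*sin(x) - 16*x*cos(x) - 10*x*cos(2*x) + 6*x - 8*sin(x) - 10*sin(2*x) + 48*cos(x) + 60*cos(2*x) - 12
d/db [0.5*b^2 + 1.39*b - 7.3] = 1.0*b + 1.39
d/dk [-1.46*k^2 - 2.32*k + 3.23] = -2.92*k - 2.32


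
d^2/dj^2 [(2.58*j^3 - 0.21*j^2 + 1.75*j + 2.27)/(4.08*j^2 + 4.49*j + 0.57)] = (5.6843418860808e-14*j^5 + 1.13686837721616e-13*j^4 + 157.982484*j^3 + 269.272188*j^2 + 230.118156*j + 71.874622)/(67.917312*j^6 + 224.227008*j^5 + 275.224968*j^4 + 153.170513*j^3 + 38.450547*j^2 + 4.376403*j + 0.185193)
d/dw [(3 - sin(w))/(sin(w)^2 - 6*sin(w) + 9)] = cos(w)/(sin(w) - 3)^2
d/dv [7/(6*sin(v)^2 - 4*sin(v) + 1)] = 28*(1 - 3*sin(v))*cos(v)/(6*sin(v)^2 - 4*sin(v) + 1)^2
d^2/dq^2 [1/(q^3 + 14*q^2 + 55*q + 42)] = 2*(-(3*q + 14)*(q^3 + 14*q^2 + 55*q + 42) + (3*q^2 + 28*q + 55)^2)/(q^3 + 14*q^2 + 55*q + 42)^3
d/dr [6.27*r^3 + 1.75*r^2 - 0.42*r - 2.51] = 18.81*r^2 + 3.5*r - 0.42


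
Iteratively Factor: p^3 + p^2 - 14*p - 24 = (p + 2)*(p^2 - p - 12) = (p + 2)*(p + 3)*(p - 4)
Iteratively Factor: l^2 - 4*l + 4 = (l - 2)*(l - 2)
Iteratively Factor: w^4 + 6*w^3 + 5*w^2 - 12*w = (w)*(w^3 + 6*w^2 + 5*w - 12) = w*(w - 1)*(w^2 + 7*w + 12) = w*(w - 1)*(w + 3)*(w + 4)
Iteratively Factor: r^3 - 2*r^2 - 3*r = (r)*(r^2 - 2*r - 3) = r*(r + 1)*(r - 3)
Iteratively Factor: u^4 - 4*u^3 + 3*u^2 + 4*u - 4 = (u - 2)*(u^3 - 2*u^2 - u + 2) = (u - 2)*(u + 1)*(u^2 - 3*u + 2) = (u - 2)^2*(u + 1)*(u - 1)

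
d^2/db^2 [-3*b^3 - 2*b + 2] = -18*b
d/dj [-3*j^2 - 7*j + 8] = -6*j - 7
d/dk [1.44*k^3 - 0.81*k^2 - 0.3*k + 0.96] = 4.32*k^2 - 1.62*k - 0.3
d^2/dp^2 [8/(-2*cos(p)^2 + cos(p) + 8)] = 8*(-16*sin(p)^4 + 73*sin(p)^2 + cos(p)/2 + 3*cos(3*p)/2 - 23)/(2*sin(p)^2 + cos(p) + 6)^3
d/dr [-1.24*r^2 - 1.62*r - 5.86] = -2.48*r - 1.62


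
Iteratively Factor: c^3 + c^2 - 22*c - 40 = (c + 4)*(c^2 - 3*c - 10) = (c + 2)*(c + 4)*(c - 5)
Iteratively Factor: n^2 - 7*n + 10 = (n - 2)*(n - 5)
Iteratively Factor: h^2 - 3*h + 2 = (h - 1)*(h - 2)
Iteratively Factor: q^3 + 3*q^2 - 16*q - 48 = (q + 4)*(q^2 - q - 12) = (q + 3)*(q + 4)*(q - 4)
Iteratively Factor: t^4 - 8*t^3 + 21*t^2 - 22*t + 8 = (t - 4)*(t^3 - 4*t^2 + 5*t - 2) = (t - 4)*(t - 2)*(t^2 - 2*t + 1) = (t - 4)*(t - 2)*(t - 1)*(t - 1)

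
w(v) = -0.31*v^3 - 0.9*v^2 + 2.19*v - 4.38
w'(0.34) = 1.47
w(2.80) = -12.11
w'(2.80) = -10.14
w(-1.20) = -7.77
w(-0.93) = -6.95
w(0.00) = -4.38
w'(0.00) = 2.19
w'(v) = -0.93*v^2 - 1.8*v + 2.19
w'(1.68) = -3.46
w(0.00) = -4.38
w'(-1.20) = 3.01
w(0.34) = -3.75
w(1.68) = -4.71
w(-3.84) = -8.51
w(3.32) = -18.37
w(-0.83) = -6.64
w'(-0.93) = 3.06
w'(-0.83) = 3.04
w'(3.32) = -14.04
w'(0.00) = 2.19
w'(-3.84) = -4.61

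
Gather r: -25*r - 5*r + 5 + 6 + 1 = 12 - 30*r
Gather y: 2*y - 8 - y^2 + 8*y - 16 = -y^2 + 10*y - 24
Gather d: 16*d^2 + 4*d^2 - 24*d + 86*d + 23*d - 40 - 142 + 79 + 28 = 20*d^2 + 85*d - 75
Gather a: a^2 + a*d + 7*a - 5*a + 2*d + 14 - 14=a^2 + a*(d + 2) + 2*d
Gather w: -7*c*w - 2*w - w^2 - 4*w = -w^2 + w*(-7*c - 6)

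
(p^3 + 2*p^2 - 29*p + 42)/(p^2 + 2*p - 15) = (p^2 + 5*p - 14)/(p + 5)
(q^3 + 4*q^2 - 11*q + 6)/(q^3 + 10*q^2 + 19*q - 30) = (q - 1)/(q + 5)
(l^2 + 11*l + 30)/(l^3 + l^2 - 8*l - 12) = (l^2 + 11*l + 30)/(l^3 + l^2 - 8*l - 12)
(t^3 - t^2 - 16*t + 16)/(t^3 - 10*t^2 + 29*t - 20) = (t + 4)/(t - 5)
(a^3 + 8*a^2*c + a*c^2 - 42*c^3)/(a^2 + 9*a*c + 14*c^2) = (a^2 + a*c - 6*c^2)/(a + 2*c)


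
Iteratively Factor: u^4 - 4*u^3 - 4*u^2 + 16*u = (u + 2)*(u^3 - 6*u^2 + 8*u) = (u - 4)*(u + 2)*(u^2 - 2*u) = (u - 4)*(u - 2)*(u + 2)*(u)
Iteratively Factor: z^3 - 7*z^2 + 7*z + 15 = (z - 3)*(z^2 - 4*z - 5) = (z - 5)*(z - 3)*(z + 1)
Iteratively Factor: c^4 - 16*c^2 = (c)*(c^3 - 16*c) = c*(c + 4)*(c^2 - 4*c) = c^2*(c + 4)*(c - 4)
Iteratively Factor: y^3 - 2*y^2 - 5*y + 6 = (y + 2)*(y^2 - 4*y + 3) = (y - 3)*(y + 2)*(y - 1)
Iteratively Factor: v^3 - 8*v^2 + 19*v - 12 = (v - 4)*(v^2 - 4*v + 3) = (v - 4)*(v - 1)*(v - 3)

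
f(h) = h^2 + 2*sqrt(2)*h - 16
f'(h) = 2*h + 2*sqrt(2)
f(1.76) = -7.92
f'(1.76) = 6.35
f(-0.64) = -17.40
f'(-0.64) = 1.55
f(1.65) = -8.61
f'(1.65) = 6.13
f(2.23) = -4.72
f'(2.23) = 7.29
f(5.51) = 29.94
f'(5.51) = 13.85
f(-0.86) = -17.69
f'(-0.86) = 1.11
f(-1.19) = -17.95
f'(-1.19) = 0.45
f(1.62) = -8.79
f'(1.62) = 6.07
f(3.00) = 1.49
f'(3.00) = 8.83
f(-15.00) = 166.57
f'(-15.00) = -27.17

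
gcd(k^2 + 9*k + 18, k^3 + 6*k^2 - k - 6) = k + 6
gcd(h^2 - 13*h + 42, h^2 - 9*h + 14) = h - 7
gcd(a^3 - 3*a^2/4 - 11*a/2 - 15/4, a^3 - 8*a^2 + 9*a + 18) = a^2 - 2*a - 3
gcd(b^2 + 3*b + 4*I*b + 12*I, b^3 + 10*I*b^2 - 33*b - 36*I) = b + 4*I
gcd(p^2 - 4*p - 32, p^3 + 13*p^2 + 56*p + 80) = p + 4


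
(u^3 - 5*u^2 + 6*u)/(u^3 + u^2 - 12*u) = (u - 2)/(u + 4)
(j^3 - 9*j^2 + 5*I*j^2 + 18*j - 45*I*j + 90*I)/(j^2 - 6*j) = j - 3 + 5*I - 15*I/j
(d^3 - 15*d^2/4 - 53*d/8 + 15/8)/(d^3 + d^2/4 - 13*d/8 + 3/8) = (d - 5)/(d - 1)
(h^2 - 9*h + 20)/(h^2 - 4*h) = (h - 5)/h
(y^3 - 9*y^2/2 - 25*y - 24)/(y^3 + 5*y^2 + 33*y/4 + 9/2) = 2*(y - 8)/(2*y + 3)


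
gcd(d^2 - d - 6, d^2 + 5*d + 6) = d + 2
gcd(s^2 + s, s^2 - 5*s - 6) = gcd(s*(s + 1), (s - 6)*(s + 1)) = s + 1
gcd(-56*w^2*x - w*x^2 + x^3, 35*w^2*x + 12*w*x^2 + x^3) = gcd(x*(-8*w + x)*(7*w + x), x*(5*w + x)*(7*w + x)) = 7*w*x + x^2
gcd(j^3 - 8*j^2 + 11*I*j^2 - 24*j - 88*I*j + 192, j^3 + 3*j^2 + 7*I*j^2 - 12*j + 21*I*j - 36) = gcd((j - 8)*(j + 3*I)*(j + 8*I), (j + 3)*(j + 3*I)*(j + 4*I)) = j + 3*I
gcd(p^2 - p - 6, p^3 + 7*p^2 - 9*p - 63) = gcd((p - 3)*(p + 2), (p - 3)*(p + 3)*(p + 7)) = p - 3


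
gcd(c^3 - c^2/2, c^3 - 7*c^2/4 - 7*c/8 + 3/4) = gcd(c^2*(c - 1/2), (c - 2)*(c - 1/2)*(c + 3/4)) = c - 1/2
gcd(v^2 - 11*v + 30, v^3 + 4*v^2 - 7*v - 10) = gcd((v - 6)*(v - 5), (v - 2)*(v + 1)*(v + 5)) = 1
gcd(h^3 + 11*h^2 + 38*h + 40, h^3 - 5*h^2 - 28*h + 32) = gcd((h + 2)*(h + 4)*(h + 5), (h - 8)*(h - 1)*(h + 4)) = h + 4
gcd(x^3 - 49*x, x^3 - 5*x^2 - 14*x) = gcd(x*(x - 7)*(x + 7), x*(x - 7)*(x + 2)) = x^2 - 7*x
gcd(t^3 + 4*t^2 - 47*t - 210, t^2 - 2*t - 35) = t^2 - 2*t - 35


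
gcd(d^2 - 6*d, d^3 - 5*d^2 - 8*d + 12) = d - 6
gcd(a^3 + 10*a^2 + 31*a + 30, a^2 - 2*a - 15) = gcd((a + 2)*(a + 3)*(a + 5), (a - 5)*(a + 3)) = a + 3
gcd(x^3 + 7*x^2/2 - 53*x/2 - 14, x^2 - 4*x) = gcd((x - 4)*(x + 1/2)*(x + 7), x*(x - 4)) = x - 4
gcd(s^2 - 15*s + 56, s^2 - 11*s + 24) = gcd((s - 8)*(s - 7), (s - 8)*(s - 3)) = s - 8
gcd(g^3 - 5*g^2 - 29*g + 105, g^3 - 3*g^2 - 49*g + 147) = g^2 - 10*g + 21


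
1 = 1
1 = 1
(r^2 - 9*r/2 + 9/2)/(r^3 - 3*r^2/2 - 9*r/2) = (2*r - 3)/(r*(2*r + 3))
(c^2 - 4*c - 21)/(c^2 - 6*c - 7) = (c + 3)/(c + 1)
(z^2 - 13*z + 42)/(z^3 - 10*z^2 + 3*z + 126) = 1/(z + 3)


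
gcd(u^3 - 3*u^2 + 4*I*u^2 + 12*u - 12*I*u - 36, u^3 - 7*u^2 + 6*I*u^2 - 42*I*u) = u + 6*I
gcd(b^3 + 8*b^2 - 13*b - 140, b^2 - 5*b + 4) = b - 4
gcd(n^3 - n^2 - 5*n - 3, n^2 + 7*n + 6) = n + 1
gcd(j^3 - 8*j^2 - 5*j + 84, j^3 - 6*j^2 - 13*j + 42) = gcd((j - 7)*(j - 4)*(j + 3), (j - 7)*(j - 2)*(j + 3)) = j^2 - 4*j - 21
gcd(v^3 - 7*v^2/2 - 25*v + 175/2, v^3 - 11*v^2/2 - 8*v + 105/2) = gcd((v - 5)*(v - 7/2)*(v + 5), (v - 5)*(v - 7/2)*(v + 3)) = v^2 - 17*v/2 + 35/2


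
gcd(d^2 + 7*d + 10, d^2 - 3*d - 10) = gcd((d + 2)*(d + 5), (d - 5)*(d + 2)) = d + 2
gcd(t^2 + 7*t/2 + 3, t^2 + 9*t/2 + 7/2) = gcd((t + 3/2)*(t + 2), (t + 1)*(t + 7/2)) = 1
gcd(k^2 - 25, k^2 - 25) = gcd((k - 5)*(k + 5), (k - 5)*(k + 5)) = k^2 - 25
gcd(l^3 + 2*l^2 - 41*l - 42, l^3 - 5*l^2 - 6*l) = l^2 - 5*l - 6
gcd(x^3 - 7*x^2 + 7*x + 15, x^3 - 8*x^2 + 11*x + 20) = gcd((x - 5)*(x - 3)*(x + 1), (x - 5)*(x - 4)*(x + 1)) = x^2 - 4*x - 5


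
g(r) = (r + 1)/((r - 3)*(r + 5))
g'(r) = -(r + 1)/((r - 3)*(r + 5)^2) + 1/((r - 3)*(r + 5)) - (r + 1)/((r - 3)^2*(r + 5)) = (-r^2 - 2*r - 17)/(r^4 + 4*r^3 - 26*r^2 - 60*r + 225)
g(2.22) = -0.57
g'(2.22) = -0.83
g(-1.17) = 0.01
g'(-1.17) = -0.06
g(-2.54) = 0.11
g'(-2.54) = -0.10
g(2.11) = -0.49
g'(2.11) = -0.64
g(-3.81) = 0.35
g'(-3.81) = -0.36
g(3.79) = 0.69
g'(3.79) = -0.81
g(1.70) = -0.31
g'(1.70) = -0.31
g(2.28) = -0.63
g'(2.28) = -0.97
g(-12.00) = -0.10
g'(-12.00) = -0.01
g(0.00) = -0.07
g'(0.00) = -0.08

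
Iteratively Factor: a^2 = (a)*(a)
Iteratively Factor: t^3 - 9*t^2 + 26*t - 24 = (t - 2)*(t^2 - 7*t + 12) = (t - 4)*(t - 2)*(t - 3)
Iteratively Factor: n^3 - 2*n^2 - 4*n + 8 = (n - 2)*(n^2 - 4) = (n - 2)*(n + 2)*(n - 2)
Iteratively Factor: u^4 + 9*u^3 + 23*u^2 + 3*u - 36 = (u + 3)*(u^3 + 6*u^2 + 5*u - 12) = (u + 3)^2*(u^2 + 3*u - 4) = (u + 3)^2*(u + 4)*(u - 1)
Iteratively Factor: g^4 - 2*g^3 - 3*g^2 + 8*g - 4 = (g - 2)*(g^3 - 3*g + 2) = (g - 2)*(g - 1)*(g^2 + g - 2) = (g - 2)*(g - 1)*(g + 2)*(g - 1)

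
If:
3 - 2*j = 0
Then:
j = 3/2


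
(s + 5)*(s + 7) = s^2 + 12*s + 35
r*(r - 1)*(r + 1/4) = r^3 - 3*r^2/4 - r/4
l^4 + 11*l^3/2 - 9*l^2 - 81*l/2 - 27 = (l - 3)*(l + 1)*(l + 3/2)*(l + 6)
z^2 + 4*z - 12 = (z - 2)*(z + 6)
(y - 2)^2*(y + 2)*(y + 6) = y^4 + 4*y^3 - 16*y^2 - 16*y + 48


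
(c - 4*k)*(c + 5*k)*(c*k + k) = c^3*k + c^2*k^2 + c^2*k - 20*c*k^3 + c*k^2 - 20*k^3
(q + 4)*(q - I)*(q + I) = q^3 + 4*q^2 + q + 4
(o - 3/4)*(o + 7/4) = o^2 + o - 21/16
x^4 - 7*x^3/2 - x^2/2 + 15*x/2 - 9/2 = (x - 3)*(x - 1)^2*(x + 3/2)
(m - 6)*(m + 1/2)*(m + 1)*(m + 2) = m^4 - 5*m^3/2 - 35*m^2/2 - 20*m - 6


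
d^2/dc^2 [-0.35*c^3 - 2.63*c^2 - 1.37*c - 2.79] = -2.1*c - 5.26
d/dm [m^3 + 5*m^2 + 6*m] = 3*m^2 + 10*m + 6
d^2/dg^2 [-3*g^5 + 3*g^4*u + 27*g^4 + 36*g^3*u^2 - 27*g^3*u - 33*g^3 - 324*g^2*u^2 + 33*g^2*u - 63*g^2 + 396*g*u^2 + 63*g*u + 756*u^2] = -60*g^3 + 36*g^2*u + 324*g^2 + 216*g*u^2 - 162*g*u - 198*g - 648*u^2 + 66*u - 126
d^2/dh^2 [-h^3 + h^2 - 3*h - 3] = 2 - 6*h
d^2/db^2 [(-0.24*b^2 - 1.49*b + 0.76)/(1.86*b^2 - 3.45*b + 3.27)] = (8.88178419700125e-16*b^4 - 13.389768*b^3 + 24.534144*b^2 + 25.113348*b - 29.904606)/(6.434856*b^6 - 35.80686*b^5 + 100.354626*b^4 - 166.965165*b^3 + 176.429907*b^2 - 110.671515*b + 34.965783)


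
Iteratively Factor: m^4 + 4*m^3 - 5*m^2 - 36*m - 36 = (m + 2)*(m^3 + 2*m^2 - 9*m - 18) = (m - 3)*(m + 2)*(m^2 + 5*m + 6) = (m - 3)*(m + 2)*(m + 3)*(m + 2)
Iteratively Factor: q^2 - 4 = (q - 2)*(q + 2)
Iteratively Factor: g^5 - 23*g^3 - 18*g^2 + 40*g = (g - 1)*(g^4 + g^3 - 22*g^2 - 40*g) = (g - 5)*(g - 1)*(g^3 + 6*g^2 + 8*g) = (g - 5)*(g - 1)*(g + 4)*(g^2 + 2*g) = (g - 5)*(g - 1)*(g + 2)*(g + 4)*(g)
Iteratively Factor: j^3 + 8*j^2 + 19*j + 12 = (j + 3)*(j^2 + 5*j + 4) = (j + 1)*(j + 3)*(j + 4)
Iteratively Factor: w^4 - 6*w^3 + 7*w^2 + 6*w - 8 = (w - 2)*(w^3 - 4*w^2 - w + 4) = (w - 2)*(w - 1)*(w^2 - 3*w - 4) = (w - 4)*(w - 2)*(w - 1)*(w + 1)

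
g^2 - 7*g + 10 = (g - 5)*(g - 2)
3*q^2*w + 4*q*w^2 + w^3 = w*(q + w)*(3*q + w)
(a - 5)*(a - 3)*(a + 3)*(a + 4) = a^4 - a^3 - 29*a^2 + 9*a + 180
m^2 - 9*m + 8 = (m - 8)*(m - 1)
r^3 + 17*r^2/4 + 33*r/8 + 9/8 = (r + 1/2)*(r + 3/4)*(r + 3)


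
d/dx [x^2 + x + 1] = 2*x + 1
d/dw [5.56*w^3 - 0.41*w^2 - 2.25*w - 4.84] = 16.68*w^2 - 0.82*w - 2.25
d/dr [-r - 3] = -1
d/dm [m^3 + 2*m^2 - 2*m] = 3*m^2 + 4*m - 2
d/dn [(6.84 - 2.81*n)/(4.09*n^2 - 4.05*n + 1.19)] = (11.4929*n^2 - 55.9512*n + 24.3581)/(16.7281*n^4 - 33.129*n^3 + 26.1367*n^2 - 9.639*n + 1.4161)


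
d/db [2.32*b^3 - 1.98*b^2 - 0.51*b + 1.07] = 6.96*b^2 - 3.96*b - 0.51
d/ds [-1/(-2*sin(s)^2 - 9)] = -2*sin(2*s)/(cos(2*s) - 10)^2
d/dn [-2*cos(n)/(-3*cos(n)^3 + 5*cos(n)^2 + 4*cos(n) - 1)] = 32*(6*cos(n)^3 - 5*cos(n)^2 - 1)*sin(n)/(7*cos(n) + 10*cos(2*n) - 3*cos(3*n) + 6)^2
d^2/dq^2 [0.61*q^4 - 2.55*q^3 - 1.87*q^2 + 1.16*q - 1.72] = 7.32*q^2 - 15.3*q - 3.74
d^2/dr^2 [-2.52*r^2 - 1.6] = -5.04000000000000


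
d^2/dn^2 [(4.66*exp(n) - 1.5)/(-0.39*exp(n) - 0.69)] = (1.482156*exp(n) - 2.622276)*exp(n)/(0.059319*exp(3*n) + 0.314847*exp(2*n) + 0.557037*exp(n) + 0.328509)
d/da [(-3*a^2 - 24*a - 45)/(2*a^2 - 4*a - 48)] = 3*(5*a^2 + 39*a + 81)/(a^4 - 4*a^3 - 44*a^2 + 96*a + 576)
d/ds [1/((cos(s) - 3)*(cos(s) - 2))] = (2*cos(s) - 5)*sin(s)/((cos(s) - 3)^2*(cos(s) - 2)^2)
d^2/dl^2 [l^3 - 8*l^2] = 6*l - 16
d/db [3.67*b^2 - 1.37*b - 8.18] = 7.34*b - 1.37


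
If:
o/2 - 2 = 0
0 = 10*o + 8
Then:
No Solution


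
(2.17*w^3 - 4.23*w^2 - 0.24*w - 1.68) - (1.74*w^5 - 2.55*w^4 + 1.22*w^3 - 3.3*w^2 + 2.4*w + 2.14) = -1.74*w^5 + 2.55*w^4 + 0.95*w^3 - 0.930000000000001*w^2 - 2.64*w - 3.82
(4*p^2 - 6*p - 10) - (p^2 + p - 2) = 3*p^2 - 7*p - 8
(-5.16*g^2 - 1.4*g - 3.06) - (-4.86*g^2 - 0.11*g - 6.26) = -0.3*g^2 - 1.29*g + 3.2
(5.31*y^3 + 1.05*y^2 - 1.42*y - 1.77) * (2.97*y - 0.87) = 15.7707*y^4 - 1.5012*y^3 - 5.1309*y^2 - 4.0215*y + 1.5399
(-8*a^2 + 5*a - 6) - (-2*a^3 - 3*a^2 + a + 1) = 2*a^3 - 5*a^2 + 4*a - 7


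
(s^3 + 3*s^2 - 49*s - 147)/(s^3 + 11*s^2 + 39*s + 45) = (s^2 - 49)/(s^2 + 8*s + 15)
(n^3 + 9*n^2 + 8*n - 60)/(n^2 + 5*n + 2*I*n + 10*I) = (n^2 + 4*n - 12)/(n + 2*I)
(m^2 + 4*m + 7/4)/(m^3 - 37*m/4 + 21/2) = (2*m + 1)/(2*m^2 - 7*m + 6)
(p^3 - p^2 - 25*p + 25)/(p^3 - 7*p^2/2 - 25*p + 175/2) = 2*(p - 1)/(2*p - 7)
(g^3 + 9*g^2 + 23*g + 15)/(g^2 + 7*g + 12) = (g^2 + 6*g + 5)/(g + 4)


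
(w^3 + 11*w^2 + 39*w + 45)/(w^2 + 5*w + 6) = (w^2 + 8*w + 15)/(w + 2)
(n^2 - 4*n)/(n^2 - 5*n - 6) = n*(4 - n)/(-n^2 + 5*n + 6)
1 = 1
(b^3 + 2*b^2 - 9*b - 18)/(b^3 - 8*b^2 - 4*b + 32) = (b^2 - 9)/(b^2 - 10*b + 16)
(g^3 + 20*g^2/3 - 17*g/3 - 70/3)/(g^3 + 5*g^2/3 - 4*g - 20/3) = (g + 7)/(g + 2)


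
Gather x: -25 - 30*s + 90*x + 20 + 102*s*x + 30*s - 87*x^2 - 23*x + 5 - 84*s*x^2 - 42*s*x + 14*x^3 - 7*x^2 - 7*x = 14*x^3 + x^2*(-84*s - 94) + x*(60*s + 60)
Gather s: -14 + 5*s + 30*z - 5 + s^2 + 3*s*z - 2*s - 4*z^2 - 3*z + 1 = s^2 + s*(3*z + 3) - 4*z^2 + 27*z - 18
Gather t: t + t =2*t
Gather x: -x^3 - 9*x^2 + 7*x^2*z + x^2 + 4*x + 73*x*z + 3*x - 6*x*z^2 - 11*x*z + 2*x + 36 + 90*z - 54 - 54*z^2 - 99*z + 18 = -x^3 + x^2*(7*z - 8) + x*(-6*z^2 + 62*z + 9) - 54*z^2 - 9*z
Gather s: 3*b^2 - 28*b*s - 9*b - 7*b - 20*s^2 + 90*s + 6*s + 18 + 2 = 3*b^2 - 16*b - 20*s^2 + s*(96 - 28*b) + 20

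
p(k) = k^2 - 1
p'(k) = 2*k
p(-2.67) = 6.13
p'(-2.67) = -5.34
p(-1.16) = 0.35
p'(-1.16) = -2.32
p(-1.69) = 1.86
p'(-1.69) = -3.38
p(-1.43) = 1.04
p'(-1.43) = -2.86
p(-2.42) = 4.86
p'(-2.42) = -4.84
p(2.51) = 5.30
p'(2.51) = 5.02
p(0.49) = -0.76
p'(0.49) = 0.98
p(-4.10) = 15.81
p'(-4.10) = -8.20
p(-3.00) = 8.00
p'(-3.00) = -6.00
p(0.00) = -1.00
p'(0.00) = 0.00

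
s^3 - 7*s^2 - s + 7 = (s - 7)*(s - 1)*(s + 1)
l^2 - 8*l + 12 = (l - 6)*(l - 2)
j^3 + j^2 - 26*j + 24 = (j - 4)*(j - 1)*(j + 6)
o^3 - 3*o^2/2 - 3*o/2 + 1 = (o - 2)*(o - 1/2)*(o + 1)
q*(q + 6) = q^2 + 6*q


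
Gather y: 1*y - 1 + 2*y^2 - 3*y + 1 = 2*y^2 - 2*y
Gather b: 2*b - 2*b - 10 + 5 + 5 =0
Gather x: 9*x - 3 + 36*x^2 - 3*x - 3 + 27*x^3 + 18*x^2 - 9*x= 27*x^3 + 54*x^2 - 3*x - 6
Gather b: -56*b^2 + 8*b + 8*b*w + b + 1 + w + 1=-56*b^2 + b*(8*w + 9) + w + 2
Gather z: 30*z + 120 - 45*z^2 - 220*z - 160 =-45*z^2 - 190*z - 40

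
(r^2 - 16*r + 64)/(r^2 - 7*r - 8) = (r - 8)/(r + 1)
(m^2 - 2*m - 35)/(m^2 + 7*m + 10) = (m - 7)/(m + 2)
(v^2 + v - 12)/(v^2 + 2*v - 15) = (v + 4)/(v + 5)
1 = 1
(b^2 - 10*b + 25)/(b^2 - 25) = (b - 5)/(b + 5)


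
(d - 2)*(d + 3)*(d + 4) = d^3 + 5*d^2 - 2*d - 24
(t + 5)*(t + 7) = t^2 + 12*t + 35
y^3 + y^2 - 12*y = y*(y - 3)*(y + 4)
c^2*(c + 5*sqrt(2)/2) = c^3 + 5*sqrt(2)*c^2/2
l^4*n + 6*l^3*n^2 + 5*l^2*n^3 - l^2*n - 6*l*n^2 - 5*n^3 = (l - 1)*(l + n)*(l + 5*n)*(l*n + n)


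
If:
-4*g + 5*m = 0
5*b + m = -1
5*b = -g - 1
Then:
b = -1/5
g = 0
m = 0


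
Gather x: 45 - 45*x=45 - 45*x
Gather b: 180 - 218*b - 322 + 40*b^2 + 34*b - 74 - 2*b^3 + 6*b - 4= -2*b^3 + 40*b^2 - 178*b - 220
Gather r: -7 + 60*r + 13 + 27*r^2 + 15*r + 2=27*r^2 + 75*r + 8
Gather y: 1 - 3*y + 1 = 2 - 3*y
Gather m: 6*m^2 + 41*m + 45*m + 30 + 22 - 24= 6*m^2 + 86*m + 28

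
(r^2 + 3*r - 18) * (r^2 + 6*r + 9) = r^4 + 9*r^3 + 9*r^2 - 81*r - 162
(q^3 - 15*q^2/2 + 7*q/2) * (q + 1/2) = q^4 - 7*q^3 - q^2/4 + 7*q/4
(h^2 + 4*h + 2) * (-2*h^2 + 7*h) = -2*h^4 - h^3 + 24*h^2 + 14*h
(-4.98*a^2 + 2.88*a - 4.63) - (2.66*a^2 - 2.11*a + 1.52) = -7.64*a^2 + 4.99*a - 6.15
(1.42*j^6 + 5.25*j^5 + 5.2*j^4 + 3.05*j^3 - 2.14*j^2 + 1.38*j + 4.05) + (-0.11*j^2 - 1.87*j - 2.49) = 1.42*j^6 + 5.25*j^5 + 5.2*j^4 + 3.05*j^3 - 2.25*j^2 - 0.49*j + 1.56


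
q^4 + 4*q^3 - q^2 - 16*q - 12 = (q - 2)*(q + 1)*(q + 2)*(q + 3)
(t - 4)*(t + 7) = t^2 + 3*t - 28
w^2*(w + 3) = w^3 + 3*w^2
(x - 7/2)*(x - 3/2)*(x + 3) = x^3 - 2*x^2 - 39*x/4 + 63/4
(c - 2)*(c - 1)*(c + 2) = c^3 - c^2 - 4*c + 4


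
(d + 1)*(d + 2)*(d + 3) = d^3 + 6*d^2 + 11*d + 6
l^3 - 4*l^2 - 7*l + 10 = (l - 5)*(l - 1)*(l + 2)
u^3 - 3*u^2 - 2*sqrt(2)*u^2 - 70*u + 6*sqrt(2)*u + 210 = (u - 3)*(u - 7*sqrt(2))*(u + 5*sqrt(2))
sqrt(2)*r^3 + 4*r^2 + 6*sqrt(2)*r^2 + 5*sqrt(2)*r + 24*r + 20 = (r + 5)*(r + 2*sqrt(2))*(sqrt(2)*r + sqrt(2))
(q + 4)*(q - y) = q^2 - q*y + 4*q - 4*y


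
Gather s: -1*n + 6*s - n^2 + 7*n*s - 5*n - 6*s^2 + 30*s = -n^2 - 6*n - 6*s^2 + s*(7*n + 36)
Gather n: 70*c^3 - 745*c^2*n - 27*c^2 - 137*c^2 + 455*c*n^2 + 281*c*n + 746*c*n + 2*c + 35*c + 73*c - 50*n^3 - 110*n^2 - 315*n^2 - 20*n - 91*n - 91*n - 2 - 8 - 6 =70*c^3 - 164*c^2 + 110*c - 50*n^3 + n^2*(455*c - 425) + n*(-745*c^2 + 1027*c - 202) - 16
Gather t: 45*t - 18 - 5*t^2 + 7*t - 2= -5*t^2 + 52*t - 20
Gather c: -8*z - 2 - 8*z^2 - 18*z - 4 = -8*z^2 - 26*z - 6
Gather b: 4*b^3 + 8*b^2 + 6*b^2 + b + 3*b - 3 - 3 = 4*b^3 + 14*b^2 + 4*b - 6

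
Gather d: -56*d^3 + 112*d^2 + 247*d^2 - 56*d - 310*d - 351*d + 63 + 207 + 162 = -56*d^3 + 359*d^2 - 717*d + 432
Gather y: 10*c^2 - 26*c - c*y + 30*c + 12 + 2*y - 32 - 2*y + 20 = 10*c^2 - c*y + 4*c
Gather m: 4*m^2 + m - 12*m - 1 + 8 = 4*m^2 - 11*m + 7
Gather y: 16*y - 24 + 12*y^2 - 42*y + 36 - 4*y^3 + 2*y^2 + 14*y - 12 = -4*y^3 + 14*y^2 - 12*y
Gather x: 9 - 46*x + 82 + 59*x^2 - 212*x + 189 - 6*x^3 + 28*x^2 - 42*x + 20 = -6*x^3 + 87*x^2 - 300*x + 300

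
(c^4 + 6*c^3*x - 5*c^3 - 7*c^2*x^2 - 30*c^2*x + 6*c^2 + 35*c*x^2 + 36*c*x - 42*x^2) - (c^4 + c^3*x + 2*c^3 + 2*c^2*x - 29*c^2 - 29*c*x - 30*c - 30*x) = 5*c^3*x - 7*c^3 - 7*c^2*x^2 - 32*c^2*x + 35*c^2 + 35*c*x^2 + 65*c*x + 30*c - 42*x^2 + 30*x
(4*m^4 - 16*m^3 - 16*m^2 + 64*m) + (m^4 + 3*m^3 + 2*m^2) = 5*m^4 - 13*m^3 - 14*m^2 + 64*m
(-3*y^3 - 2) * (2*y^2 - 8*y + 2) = -6*y^5 + 24*y^4 - 6*y^3 - 4*y^2 + 16*y - 4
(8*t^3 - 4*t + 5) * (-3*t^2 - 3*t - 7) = -24*t^5 - 24*t^4 - 44*t^3 - 3*t^2 + 13*t - 35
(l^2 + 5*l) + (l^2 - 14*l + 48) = 2*l^2 - 9*l + 48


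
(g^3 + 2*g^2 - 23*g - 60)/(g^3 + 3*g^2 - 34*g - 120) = (g^2 - 2*g - 15)/(g^2 - g - 30)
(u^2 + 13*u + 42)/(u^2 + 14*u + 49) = (u + 6)/(u + 7)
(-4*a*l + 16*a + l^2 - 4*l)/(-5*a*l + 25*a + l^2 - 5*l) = (4*a*l - 16*a - l^2 + 4*l)/(5*a*l - 25*a - l^2 + 5*l)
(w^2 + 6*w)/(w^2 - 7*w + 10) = w*(w + 6)/(w^2 - 7*w + 10)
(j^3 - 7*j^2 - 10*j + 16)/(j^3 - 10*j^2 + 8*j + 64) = (j - 1)/(j - 4)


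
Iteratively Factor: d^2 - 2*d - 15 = (d + 3)*(d - 5)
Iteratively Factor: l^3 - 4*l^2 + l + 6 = (l + 1)*(l^2 - 5*l + 6) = (l - 2)*(l + 1)*(l - 3)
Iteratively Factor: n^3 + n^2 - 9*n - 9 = (n - 3)*(n^2 + 4*n + 3) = (n - 3)*(n + 1)*(n + 3)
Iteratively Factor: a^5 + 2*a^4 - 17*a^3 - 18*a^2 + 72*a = (a)*(a^4 + 2*a^3 - 17*a^2 - 18*a + 72) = a*(a + 3)*(a^3 - a^2 - 14*a + 24) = a*(a + 3)*(a + 4)*(a^2 - 5*a + 6) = a*(a - 2)*(a + 3)*(a + 4)*(a - 3)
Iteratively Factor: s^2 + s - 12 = (s - 3)*(s + 4)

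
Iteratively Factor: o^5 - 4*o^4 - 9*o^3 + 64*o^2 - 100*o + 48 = (o - 3)*(o^4 - o^3 - 12*o^2 + 28*o - 16) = (o - 3)*(o + 4)*(o^3 - 5*o^2 + 8*o - 4) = (o - 3)*(o - 2)*(o + 4)*(o^2 - 3*o + 2) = (o - 3)*(o - 2)*(o - 1)*(o + 4)*(o - 2)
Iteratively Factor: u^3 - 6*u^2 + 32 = (u - 4)*(u^2 - 2*u - 8) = (u - 4)^2*(u + 2)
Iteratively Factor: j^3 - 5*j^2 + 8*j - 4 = (j - 1)*(j^2 - 4*j + 4) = (j - 2)*(j - 1)*(j - 2)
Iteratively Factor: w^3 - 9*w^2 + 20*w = (w)*(w^2 - 9*w + 20) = w*(w - 4)*(w - 5)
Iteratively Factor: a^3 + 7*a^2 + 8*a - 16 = (a + 4)*(a^2 + 3*a - 4) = (a + 4)^2*(a - 1)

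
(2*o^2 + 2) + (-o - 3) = 2*o^2 - o - 1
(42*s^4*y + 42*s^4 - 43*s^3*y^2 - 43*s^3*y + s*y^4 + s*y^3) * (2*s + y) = 84*s^5*y + 84*s^5 - 44*s^4*y^2 - 44*s^4*y - 43*s^3*y^3 - 43*s^3*y^2 + 2*s^2*y^4 + 2*s^2*y^3 + s*y^5 + s*y^4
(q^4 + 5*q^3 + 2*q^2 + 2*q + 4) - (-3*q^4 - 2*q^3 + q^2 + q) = 4*q^4 + 7*q^3 + q^2 + q + 4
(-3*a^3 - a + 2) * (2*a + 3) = -6*a^4 - 9*a^3 - 2*a^2 + a + 6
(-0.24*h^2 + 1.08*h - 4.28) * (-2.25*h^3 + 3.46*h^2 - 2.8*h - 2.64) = 0.54*h^5 - 3.2604*h^4 + 14.0388*h^3 - 17.1992*h^2 + 9.1328*h + 11.2992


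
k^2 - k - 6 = (k - 3)*(k + 2)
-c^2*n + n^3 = n*(-c + n)*(c + n)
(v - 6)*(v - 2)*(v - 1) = v^3 - 9*v^2 + 20*v - 12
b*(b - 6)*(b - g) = b^3 - b^2*g - 6*b^2 + 6*b*g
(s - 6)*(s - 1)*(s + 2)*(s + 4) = s^4 - s^3 - 28*s^2 - 20*s + 48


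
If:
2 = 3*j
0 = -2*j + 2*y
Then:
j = 2/3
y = 2/3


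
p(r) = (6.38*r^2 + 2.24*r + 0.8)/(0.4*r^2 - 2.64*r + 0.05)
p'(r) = (2.64 - 0.8*r)*(6.38*r^2 + 2.24*r + 0.8)/(0.4*r^2 - 2.64*r + 0.05)^2 + (12.76*r + 2.24)/(0.4*r^2 - 2.64*r + 0.05)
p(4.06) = -28.24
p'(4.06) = -17.48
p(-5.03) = 6.44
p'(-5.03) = -0.81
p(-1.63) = 2.60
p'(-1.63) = -1.53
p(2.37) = -10.59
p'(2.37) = -6.21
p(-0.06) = 3.28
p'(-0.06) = 49.06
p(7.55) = 130.66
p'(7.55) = -118.42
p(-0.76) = 1.22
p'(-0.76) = -1.53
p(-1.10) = 1.76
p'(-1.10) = -1.63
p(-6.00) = 7.17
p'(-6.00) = -0.69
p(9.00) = 61.88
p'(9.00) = -19.00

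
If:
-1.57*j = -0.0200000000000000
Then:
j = 0.01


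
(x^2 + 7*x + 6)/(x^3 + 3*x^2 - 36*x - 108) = (x + 1)/(x^2 - 3*x - 18)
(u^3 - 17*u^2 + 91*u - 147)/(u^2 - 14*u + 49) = u - 3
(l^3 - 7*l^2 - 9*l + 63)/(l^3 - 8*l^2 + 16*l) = (l^3 - 7*l^2 - 9*l + 63)/(l*(l^2 - 8*l + 16))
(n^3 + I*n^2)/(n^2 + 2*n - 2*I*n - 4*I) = n^2*(n + I)/(n^2 + 2*n*(1 - I) - 4*I)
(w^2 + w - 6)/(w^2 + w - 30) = (w^2 + w - 6)/(w^2 + w - 30)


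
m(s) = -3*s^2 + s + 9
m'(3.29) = -18.74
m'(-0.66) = 4.96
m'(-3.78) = 23.68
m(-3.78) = -37.65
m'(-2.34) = 15.04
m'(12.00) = -71.00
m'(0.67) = -3.02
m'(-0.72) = 5.32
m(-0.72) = 6.72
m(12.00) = -411.00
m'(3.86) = -22.16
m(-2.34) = -9.77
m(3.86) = -31.84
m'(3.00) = -17.00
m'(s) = 1 - 6*s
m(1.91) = -0.03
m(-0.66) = 7.03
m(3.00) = -15.00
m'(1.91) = -10.46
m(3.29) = -20.18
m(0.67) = 8.32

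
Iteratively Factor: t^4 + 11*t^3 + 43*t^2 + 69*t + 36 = (t + 1)*(t^3 + 10*t^2 + 33*t + 36) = (t + 1)*(t + 3)*(t^2 + 7*t + 12) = (t + 1)*(t + 3)*(t + 4)*(t + 3)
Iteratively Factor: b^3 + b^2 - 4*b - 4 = (b + 2)*(b^2 - b - 2) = (b + 1)*(b + 2)*(b - 2)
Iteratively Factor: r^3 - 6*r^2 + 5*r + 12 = (r - 3)*(r^2 - 3*r - 4) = (r - 4)*(r - 3)*(r + 1)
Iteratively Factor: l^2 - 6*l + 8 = (l - 2)*(l - 4)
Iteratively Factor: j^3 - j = (j + 1)*(j^2 - j) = (j - 1)*(j + 1)*(j)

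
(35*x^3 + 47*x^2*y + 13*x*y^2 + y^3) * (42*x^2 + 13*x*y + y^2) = 1470*x^5 + 2429*x^4*y + 1192*x^3*y^2 + 258*x^2*y^3 + 26*x*y^4 + y^5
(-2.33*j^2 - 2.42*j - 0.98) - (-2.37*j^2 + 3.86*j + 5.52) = 0.04*j^2 - 6.28*j - 6.5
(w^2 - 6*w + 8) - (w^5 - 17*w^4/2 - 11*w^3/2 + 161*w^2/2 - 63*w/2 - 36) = -w^5 + 17*w^4/2 + 11*w^3/2 - 159*w^2/2 + 51*w/2 + 44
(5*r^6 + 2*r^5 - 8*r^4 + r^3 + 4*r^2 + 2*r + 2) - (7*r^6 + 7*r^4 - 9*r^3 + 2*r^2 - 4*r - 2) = -2*r^6 + 2*r^5 - 15*r^4 + 10*r^3 + 2*r^2 + 6*r + 4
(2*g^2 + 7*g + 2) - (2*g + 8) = 2*g^2 + 5*g - 6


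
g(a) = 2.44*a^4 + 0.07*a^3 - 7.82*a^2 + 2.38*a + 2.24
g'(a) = 9.76*a^3 + 0.21*a^2 - 15.64*a + 2.38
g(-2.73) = 71.57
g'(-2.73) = -151.94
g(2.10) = 20.85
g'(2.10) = 60.85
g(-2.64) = 58.69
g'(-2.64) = -134.45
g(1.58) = 1.96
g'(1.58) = 16.69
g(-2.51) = 42.74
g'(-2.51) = -111.38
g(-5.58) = 2098.83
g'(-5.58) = -1599.52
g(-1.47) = -6.99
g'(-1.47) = -5.18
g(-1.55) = -6.41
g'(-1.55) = -9.22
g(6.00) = 2912.36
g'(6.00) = 2024.26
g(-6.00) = 2853.56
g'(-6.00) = -2004.38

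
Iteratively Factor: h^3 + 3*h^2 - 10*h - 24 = (h + 4)*(h^2 - h - 6) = (h - 3)*(h + 4)*(h + 2)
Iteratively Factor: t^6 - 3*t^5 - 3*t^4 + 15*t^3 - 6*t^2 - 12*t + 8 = (t + 2)*(t^5 - 5*t^4 + 7*t^3 + t^2 - 8*t + 4) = (t - 1)*(t + 2)*(t^4 - 4*t^3 + 3*t^2 + 4*t - 4) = (t - 2)*(t - 1)*(t + 2)*(t^3 - 2*t^2 - t + 2) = (t - 2)^2*(t - 1)*(t + 2)*(t^2 - 1) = (t - 2)^2*(t - 1)^2*(t + 2)*(t + 1)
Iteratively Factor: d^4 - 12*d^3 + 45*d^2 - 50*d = (d - 5)*(d^3 - 7*d^2 + 10*d) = (d - 5)^2*(d^2 - 2*d) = (d - 5)^2*(d - 2)*(d)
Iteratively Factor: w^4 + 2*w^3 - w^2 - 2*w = (w)*(w^3 + 2*w^2 - w - 2) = w*(w + 2)*(w^2 - 1) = w*(w + 1)*(w + 2)*(w - 1)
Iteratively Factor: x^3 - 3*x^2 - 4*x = (x + 1)*(x^2 - 4*x) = x*(x + 1)*(x - 4)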